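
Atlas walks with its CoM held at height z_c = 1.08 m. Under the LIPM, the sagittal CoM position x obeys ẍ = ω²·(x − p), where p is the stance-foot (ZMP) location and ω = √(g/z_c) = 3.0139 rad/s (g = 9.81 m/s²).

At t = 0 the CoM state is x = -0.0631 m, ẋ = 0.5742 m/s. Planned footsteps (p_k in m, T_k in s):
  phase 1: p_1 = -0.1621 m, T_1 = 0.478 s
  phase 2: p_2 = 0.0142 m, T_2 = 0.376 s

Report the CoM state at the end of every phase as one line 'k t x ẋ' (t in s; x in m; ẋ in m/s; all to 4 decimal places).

phase 1: p=-0.1621, T=0.478, ωT=1.440644, cosh=2.230095, sinh=1.993320; start (x,ẋ)=(-0.063100, 0.574200) → end (x,ẋ)=(0.438441, 1.875280)
phase 2: p=0.0142, T=0.376, ωT=1.133226, cosh=1.713827, sinh=1.391834; start (x,ẋ)=(0.438441, 1.875280) → end (x,ẋ)=(1.607290, 4.993533)

1 0.4780 0.4384 1.8753
2 0.8540 1.6073 4.9935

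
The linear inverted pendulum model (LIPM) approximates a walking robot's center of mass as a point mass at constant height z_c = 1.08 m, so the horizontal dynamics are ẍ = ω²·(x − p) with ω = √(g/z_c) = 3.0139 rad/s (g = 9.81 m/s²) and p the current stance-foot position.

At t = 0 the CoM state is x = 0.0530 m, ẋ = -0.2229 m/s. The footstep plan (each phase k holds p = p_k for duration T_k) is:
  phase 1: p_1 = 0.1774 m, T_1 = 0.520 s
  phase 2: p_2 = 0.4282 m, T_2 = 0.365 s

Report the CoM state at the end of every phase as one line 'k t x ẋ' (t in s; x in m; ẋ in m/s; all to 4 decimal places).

phase 1: p=0.1774, T=0.520, ωT=1.567228, cosh=2.500983, sinh=2.292360; start (x,ẋ)=(0.053000, -0.222900) → end (x,ẋ)=(-0.303259, -1.416942)
phase 2: p=0.4282, T=0.365, ωT=1.100073, cosh=1.668617, sinh=1.335770; start (x,ẋ)=(-0.303259, -1.416942) → end (x,ẋ)=(-1.420318, -5.309097)

1 0.5200 -0.3033 -1.4169
2 0.8850 -1.4203 -5.3091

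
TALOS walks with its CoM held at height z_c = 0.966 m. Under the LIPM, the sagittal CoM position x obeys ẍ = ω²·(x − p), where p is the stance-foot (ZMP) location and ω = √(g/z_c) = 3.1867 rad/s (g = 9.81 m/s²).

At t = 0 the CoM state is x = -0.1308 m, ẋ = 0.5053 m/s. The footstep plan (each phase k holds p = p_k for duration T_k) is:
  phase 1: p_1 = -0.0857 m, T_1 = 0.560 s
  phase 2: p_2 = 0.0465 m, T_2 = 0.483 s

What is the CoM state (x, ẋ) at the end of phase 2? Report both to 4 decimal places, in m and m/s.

phase 1: p=-0.0857, T=0.560, ωT=1.784552, cosh=3.062391, sinh=2.894519; start (x,ẋ)=(-0.130800, 0.505300) → end (x,ẋ)=(0.235156, 1.131426)
phase 2: p=0.0465, T=0.483, ωT=1.539176, cosh=2.437653, sinh=2.223095; start (x,ẋ)=(0.235156, 1.131426) → end (x,ẋ)=(1.295680, 4.094529)

x = 1.2957, ẋ = 4.0945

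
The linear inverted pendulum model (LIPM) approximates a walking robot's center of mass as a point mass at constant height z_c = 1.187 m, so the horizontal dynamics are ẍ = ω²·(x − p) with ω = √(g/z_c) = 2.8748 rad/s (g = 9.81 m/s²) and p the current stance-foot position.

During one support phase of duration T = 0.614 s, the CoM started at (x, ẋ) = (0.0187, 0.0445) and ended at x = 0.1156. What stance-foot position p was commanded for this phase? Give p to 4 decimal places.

p = -0.0077

ωT = 2.8748·0.614 = 1.765127; cosh(ωT) = 3.006740, sinh(ωT) = 2.835575
x(T) = p + (x₀−p)·cosh(ωT) + (ẋ₀/ω)·sinh(ωT) ⇒ p·(1 − cosh) = x(T) − x₀·cosh − (ẋ₀/ω)·sinh
numerator   = 0.1156 − (0.0187)·3.006740 − (0.0445/2.8748)·2.835575 = 0.015481
denominator = 1 − 3.006740 = -2.006740
p = 0.015481 / -2.006740 = -0.0077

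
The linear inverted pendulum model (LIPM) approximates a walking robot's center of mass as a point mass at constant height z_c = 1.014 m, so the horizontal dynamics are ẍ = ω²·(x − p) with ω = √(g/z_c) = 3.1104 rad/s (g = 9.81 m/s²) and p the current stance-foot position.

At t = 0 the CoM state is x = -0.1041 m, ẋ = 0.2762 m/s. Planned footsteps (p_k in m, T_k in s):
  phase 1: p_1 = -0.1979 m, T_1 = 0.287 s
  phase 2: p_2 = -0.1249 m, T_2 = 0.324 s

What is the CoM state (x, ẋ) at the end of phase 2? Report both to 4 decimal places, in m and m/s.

x = 0.3729, ẋ = 1.6288

phase 1: p=-0.1979, T=0.287, ωT=0.892685, cosh=1.425615, sinh=1.016061; start (x,ẋ)=(-0.104100, 0.276200) → end (x,ẋ)=(0.026048, 0.690196)
phase 2: p=-0.1249, T=0.324, ωT=1.007770, cosh=1.552258, sinh=1.187226; start (x,ẋ)=(0.026048, 0.690196) → end (x,ẋ)=(0.372855, 1.628775)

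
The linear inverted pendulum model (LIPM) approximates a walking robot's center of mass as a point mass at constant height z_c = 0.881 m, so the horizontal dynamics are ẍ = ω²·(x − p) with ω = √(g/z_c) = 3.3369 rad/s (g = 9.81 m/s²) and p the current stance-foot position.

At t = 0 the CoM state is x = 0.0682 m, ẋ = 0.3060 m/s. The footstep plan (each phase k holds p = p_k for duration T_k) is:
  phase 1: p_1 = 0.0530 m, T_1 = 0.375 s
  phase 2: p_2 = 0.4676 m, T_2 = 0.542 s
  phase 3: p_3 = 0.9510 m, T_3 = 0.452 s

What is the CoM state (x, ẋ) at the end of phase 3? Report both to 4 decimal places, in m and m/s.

x = -0.7676, ẋ = -5.3249

phase 1: p=0.0530, T=0.375, ωT=1.251337, cosh=1.890568, sinh=1.604446; start (x,ẋ)=(0.068200, 0.306000) → end (x,ẋ)=(0.228867, 0.659893)
phase 2: p=0.4676, T=0.542, ωT=1.808600, cosh=3.132891, sinh=2.969007; start (x,ẋ)=(0.228867, 0.659893) → end (x,ẋ)=(0.306816, -0.297819)
phase 3: p=0.9510, T=0.452, ωT=1.508279, cosh=2.370118, sinh=2.148828; start (x,ẋ)=(0.306816, -0.297819) → end (x,ẋ)=(-0.767575, -5.324935)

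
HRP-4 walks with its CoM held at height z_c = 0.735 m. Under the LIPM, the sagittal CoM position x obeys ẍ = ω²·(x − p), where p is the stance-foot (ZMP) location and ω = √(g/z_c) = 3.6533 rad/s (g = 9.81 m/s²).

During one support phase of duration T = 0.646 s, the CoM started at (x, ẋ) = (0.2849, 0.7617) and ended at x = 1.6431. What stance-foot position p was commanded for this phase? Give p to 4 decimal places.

ωT = 3.6533·0.646 = 2.360032; cosh(ωT) = 5.342853, sinh(ωT) = 5.248436
x(T) = p + (x₀−p)·cosh(ωT) + (ẋ₀/ω)·sinh(ωT) ⇒ p·(1 − cosh) = x(T) − x₀·cosh − (ẋ₀/ω)·sinh
numerator   = 1.6431 − (0.2849)·5.342853 − (0.7617/3.6533)·5.248436 = -0.973359
denominator = 1 − 5.342853 = -4.342853
p = -0.973359 / -4.342853 = 0.2241

p = 0.2241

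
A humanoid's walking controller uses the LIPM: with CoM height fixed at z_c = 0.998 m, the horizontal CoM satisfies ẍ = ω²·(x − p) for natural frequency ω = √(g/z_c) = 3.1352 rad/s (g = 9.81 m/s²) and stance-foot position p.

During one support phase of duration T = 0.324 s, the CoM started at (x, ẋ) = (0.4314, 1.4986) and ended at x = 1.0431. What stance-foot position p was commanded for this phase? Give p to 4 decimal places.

ωT = 3.1352·0.324 = 1.015805; cosh(ωT) = 1.561848, sinh(ωT) = 1.199737
x(T) = p + (x₀−p)·cosh(ωT) + (ẋ₀/ω)·sinh(ωT) ⇒ p·(1 − cosh) = x(T) − x₀·cosh − (ẋ₀/ω)·sinh
numerator   = 1.0431 − (0.4314)·1.561848 − (1.4986/3.1352)·1.199737 = -0.204146
denominator = 1 − 1.561848 = -0.561848
p = -0.204146 / -0.561848 = 0.3633

p = 0.3633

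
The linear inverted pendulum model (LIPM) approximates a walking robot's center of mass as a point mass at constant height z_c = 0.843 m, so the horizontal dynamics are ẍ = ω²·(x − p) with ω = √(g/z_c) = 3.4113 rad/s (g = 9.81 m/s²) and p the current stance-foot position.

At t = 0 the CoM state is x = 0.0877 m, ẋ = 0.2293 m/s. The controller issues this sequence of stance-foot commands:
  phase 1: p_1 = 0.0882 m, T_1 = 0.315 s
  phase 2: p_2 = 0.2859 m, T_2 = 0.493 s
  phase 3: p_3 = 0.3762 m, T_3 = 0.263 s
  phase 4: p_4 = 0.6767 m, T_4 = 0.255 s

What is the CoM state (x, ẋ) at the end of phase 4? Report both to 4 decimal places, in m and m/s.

phase 1: p=0.0882, T=0.315, ωT=1.074560, cosh=1.635075, sinh=1.293627; start (x,ẋ)=(0.087700, 0.229300) → end (x,ẋ)=(0.174337, 0.372716)
phase 2: p=0.2859, T=0.493, ωT=1.681771, cosh=2.780555, sinh=2.594511; start (x,ẋ)=(0.174337, 0.372716) → end (x,ẋ)=(0.259168, 0.048954)
phase 3: p=0.3762, T=0.263, ωT=0.897172, cosh=1.430189, sinh=1.022468; start (x,ẋ)=(0.259168, 0.048954) → end (x,ẋ)=(0.223495, -0.338187)
phase 4: p=0.6767, T=0.255, ωT=0.869882, cosh=1.402815, sinh=0.983813; start (x,ẋ)=(0.223495, -0.338187) → end (x,ẋ)=(-0.056595, -1.995407)

x = -0.0566, ẋ = -1.9954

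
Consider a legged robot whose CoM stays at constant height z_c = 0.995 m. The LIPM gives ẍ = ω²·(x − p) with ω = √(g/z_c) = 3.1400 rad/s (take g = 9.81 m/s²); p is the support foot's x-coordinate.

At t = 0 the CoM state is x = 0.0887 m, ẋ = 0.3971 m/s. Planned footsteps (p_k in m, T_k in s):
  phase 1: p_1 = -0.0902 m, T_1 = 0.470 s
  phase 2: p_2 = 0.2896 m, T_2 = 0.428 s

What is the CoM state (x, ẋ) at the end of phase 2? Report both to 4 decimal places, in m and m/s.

x = 2.0744, ẋ = 5.9054

phase 1: p=-0.0902, T=0.470, ωT=1.475800, cosh=2.301565, sinh=2.072969; start (x,ẋ)=(0.088700, 0.397100) → end (x,ẋ)=(0.583708, 2.078434)
phase 2: p=0.2896, T=0.428, ωT=1.343920, cosh=2.047432, sinh=1.786611; start (x,ẋ)=(0.583708, 2.078434) → end (x,ẋ)=(2.074362, 5.905386)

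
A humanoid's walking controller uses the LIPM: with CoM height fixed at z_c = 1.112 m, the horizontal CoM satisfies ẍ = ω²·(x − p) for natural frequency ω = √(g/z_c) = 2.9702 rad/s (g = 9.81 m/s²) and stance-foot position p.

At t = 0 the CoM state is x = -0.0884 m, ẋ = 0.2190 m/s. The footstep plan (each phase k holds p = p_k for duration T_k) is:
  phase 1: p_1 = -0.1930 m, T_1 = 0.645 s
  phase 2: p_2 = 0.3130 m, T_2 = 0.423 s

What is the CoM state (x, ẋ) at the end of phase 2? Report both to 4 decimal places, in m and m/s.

x = 1.4803, ẋ = 3.8913

phase 1: p=-0.1930, T=0.645, ωT=1.915779, cosh=3.469727, sinh=3.322500; start (x,ẋ)=(-0.088400, 0.219000) → end (x,ẋ)=(0.414909, 1.792114)
phase 2: p=0.3130, T=0.423, ωT=1.256395, cosh=1.898706, sinh=1.614028; start (x,ẋ)=(0.414909, 1.792114) → end (x,ẋ)=(1.480344, 3.891251)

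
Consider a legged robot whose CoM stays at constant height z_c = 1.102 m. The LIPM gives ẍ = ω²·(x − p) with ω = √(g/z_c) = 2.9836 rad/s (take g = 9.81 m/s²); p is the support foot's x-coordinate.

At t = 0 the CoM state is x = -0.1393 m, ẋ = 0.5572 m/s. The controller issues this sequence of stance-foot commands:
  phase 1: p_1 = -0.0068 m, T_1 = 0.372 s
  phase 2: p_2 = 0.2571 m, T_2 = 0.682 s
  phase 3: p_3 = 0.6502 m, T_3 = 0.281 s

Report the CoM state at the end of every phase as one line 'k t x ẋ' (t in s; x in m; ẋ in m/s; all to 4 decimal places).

phase 1: p=-0.0068, T=0.372, ωT=1.109899, cosh=1.681822, sinh=1.352230; start (x,ẋ)=(-0.139300, 0.557200) → end (x,ẋ)=(0.022893, 0.402538)
phase 2: p=0.2571, T=0.682, ωT=2.034815, cosh=3.890771, sinh=3.760067; start (x,ẋ)=(0.022893, 0.402538) → end (x,ẋ)=(-0.146848, -1.061272)
phase 3: p=0.6502, T=0.281, ωT=0.838392, cosh=1.372525, sinh=0.940119; start (x,ẋ)=(-0.146848, -1.061272) → end (x,ẋ)=(-0.778170, -3.692294)

1 0.3720 0.0229 0.4025
2 1.0540 -0.1468 -1.0613
3 1.3350 -0.7782 -3.6923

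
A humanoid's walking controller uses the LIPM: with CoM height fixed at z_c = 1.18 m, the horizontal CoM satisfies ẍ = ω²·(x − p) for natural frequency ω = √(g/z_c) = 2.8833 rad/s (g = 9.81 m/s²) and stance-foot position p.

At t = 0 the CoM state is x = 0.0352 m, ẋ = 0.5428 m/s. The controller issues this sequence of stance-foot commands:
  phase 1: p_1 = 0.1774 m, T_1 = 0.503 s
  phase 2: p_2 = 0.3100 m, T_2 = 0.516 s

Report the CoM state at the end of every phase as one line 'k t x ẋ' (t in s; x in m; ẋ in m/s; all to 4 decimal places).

phase 1: p=0.1774, T=0.503, ωT=1.450300, cosh=2.249447, sinh=2.014947; start (x,ẋ)=(0.035200, 0.542800) → end (x,ẋ)=(0.236856, 0.394861)
phase 2: p=0.3100, T=0.516, ωT=1.487783, cosh=2.326571, sinh=2.100698; start (x,ẋ)=(0.236856, 0.394861) → end (x,ẋ)=(0.427510, 0.475640)

1 0.5030 0.2369 0.3949
2 1.0190 0.4275 0.4756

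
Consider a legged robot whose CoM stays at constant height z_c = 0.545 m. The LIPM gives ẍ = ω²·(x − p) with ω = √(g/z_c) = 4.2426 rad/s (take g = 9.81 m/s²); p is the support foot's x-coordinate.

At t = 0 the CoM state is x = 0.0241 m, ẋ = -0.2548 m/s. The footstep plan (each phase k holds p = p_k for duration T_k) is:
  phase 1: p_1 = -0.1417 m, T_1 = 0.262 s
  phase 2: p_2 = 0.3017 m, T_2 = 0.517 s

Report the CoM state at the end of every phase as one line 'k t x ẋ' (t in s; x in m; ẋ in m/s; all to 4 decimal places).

phase 1: p=-0.1417, T=0.262, ωT=1.111561, cosh=1.684072, sinh=1.355027; start (x,ẋ)=(0.024100, -0.254800) → end (x,ẋ)=(0.056140, 0.524056)
phase 2: p=0.3017, T=0.517, ωT=2.193424, cosh=4.538698, sinh=4.427164; start (x,ẋ)=(0.056140, 0.524056) → end (x,ẋ)=(-0.265971, -2.233753)

1 0.2620 0.0561 0.5241
2 0.7790 -0.2660 -2.2338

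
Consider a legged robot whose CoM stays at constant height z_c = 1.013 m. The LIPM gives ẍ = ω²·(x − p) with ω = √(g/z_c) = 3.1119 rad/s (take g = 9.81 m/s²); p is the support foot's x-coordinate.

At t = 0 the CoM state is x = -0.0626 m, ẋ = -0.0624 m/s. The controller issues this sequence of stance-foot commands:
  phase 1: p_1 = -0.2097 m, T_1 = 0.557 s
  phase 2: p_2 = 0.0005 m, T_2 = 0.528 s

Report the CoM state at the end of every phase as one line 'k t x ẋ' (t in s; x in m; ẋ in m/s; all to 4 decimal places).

phase 1: p=-0.2097, T=0.557, ωT=1.733328, cosh=2.918077, sinh=2.741382; start (x,ẋ)=(-0.062600, -0.062400) → end (x,ẋ)=(0.164579, 1.072808)
phase 2: p=0.0005, T=0.528, ωT=1.643083, cosh=2.682236, sinh=2.488853; start (x,ẋ)=(0.164579, 1.072808) → end (x,ẋ)=(1.298615, 4.148325)

1 0.5570 0.1646 1.0728
2 1.0850 1.2986 4.1483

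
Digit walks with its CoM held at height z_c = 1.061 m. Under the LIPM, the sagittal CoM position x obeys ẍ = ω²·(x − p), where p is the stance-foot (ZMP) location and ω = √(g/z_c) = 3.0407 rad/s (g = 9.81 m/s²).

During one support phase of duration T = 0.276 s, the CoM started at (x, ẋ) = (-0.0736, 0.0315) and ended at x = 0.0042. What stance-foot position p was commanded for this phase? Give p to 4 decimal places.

ωT = 3.0407·0.276 = 0.839233; cosh(ωT) = 1.373317, sinh(ωT) = 0.941275
x(T) = p + (x₀−p)·cosh(ωT) + (ẋ₀/ω)·sinh(ωT) ⇒ p·(1 − cosh) = x(T) − x₀·cosh − (ẋ₀/ω)·sinh
numerator   = 0.0042 − (-0.0736)·1.373317 − (0.0315/3.0407)·0.941275 = 0.095525
denominator = 1 − 1.373317 = -0.373317
p = 0.095525 / -0.373317 = -0.2559

p = -0.2559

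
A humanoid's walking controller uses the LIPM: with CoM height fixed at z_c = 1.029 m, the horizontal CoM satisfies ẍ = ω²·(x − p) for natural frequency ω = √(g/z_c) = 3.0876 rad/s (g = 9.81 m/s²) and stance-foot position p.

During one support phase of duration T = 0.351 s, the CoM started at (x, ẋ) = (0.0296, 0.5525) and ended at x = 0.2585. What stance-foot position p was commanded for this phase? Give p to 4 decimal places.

p = 0.0378

ωT = 3.0876·0.351 = 1.083748; cosh(ωT) = 1.647030, sinh(ωT) = 1.308705
x(T) = p + (x₀−p)·cosh(ωT) + (ẋ₀/ω)·sinh(ωT) ⇒ p·(1 − cosh) = x(T) − x₀·cosh − (ẋ₀/ω)·sinh
numerator   = 0.2585 − (0.0296)·1.647030 − (0.5525/3.0876)·1.308705 = -0.024434
denominator = 1 − 1.647030 = -0.647030
p = -0.024434 / -0.647030 = 0.0378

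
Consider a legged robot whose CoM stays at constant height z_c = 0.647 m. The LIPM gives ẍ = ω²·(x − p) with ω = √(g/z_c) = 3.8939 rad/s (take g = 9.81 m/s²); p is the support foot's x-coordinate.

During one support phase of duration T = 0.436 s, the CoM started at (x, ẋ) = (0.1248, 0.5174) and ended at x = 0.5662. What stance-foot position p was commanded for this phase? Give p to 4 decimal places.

p = 0.0750

ωT = 3.8939·0.436 = 1.697740; cosh(ωT) = 2.822345, sinh(ωT) = 2.639248
x(T) = p + (x₀−p)·cosh(ωT) + (ẋ₀/ω)·sinh(ωT) ⇒ p·(1 − cosh) = x(T) − x₀·cosh − (ẋ₀/ω)·sinh
numerator   = 0.5662 − (0.1248)·2.822345 − (0.5174/3.8939)·2.639248 = -0.136717
denominator = 1 − 2.822345 = -1.822345
p = -0.136717 / -1.822345 = 0.0750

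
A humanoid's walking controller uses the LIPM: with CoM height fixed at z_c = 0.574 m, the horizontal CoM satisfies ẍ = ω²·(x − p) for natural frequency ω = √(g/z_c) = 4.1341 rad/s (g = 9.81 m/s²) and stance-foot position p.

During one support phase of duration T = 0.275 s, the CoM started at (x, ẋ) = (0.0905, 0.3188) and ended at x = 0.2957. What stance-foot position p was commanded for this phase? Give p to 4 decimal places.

ωT = 4.1341·0.275 = 1.136878; cosh(ωT) = 1.718920, sinh(ωT) = 1.398101
x(T) = p + (x₀−p)·cosh(ωT) + (ẋ₀/ω)·sinh(ωT) ⇒ p·(1 − cosh) = x(T) − x₀·cosh − (ẋ₀/ω)·sinh
numerator   = 0.2957 − (0.0905)·1.718920 − (0.3188/4.1341)·1.398101 = 0.032324
denominator = 1 − 1.718920 = -0.718920
p = 0.032324 / -0.718920 = -0.0450

p = -0.0450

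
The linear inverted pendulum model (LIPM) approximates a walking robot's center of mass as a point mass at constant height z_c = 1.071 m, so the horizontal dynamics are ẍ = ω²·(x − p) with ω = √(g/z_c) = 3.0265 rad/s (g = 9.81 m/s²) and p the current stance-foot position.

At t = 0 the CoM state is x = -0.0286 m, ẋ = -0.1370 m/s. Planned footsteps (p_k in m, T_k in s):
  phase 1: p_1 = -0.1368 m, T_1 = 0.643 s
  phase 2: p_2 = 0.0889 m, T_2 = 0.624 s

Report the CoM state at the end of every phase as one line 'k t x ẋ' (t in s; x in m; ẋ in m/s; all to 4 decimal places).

phase 1: p=-0.1368, T=0.643, ωT=1.946039, cosh=3.571872, sinh=3.429033; start (x,ẋ)=(-0.028600, -0.137000) → end (x,ẋ)=(0.094455, 0.633550)
phase 2: p=0.0889, T=0.624, ωT=1.888536, cosh=3.380489, sinh=3.229196; start (x,ẋ)=(0.094455, 0.633550) → end (x,ẋ)=(0.783660, 2.196000)

1 0.6430 0.0945 0.6335
2 1.2670 0.7837 2.1960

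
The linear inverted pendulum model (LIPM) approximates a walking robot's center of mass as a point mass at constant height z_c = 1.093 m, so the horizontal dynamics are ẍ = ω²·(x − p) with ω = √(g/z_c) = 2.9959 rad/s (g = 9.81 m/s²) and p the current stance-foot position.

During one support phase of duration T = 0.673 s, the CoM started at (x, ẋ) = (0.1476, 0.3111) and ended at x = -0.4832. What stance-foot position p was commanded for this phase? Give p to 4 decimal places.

p = 0.5069

ωT = 2.9959·0.673 = 2.016241; cosh(ωT) = 3.821597, sinh(ωT) = 3.688442
x(T) = p + (x₀−p)·cosh(ωT) + (ẋ₀/ω)·sinh(ωT) ⇒ p·(1 − cosh) = x(T) − x₀·cosh − (ẋ₀/ω)·sinh
numerator   = -0.4832 − (0.1476)·3.821597 − (0.3111/2.9959)·3.688442 = -1.430283
denominator = 1 − 3.821597 = -2.821597
p = -1.430283 / -2.821597 = 0.5069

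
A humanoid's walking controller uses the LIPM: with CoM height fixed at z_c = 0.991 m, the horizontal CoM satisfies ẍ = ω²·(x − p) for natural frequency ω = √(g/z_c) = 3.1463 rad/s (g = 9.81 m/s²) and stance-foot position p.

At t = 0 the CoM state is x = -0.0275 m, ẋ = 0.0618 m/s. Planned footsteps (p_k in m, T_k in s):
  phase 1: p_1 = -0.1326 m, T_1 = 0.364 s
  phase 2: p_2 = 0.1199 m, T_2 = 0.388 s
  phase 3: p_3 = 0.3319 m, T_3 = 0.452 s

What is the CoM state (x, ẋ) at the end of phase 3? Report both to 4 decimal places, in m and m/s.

phase 1: p=-0.1326, T=0.364, ωT=1.145253, cosh=1.730690, sinh=1.412547; start (x,ẋ)=(-0.027500, 0.061800) → end (x,ẋ)=(0.077041, 0.574052)
phase 2: p=0.1199, T=0.388, ωT=1.220764, cosh=1.842391, sinh=1.547387; start (x,ẋ)=(0.077041, 0.574052) → end (x,ẋ)=(0.323262, 0.848968)
phase 3: p=0.3319, T=0.452, ωT=1.422128, cosh=2.193566, sinh=1.952366; start (x,ẋ)=(0.323262, 0.848968) → end (x,ẋ)=(0.839761, 1.809208)

x = 0.8398, ẋ = 1.8092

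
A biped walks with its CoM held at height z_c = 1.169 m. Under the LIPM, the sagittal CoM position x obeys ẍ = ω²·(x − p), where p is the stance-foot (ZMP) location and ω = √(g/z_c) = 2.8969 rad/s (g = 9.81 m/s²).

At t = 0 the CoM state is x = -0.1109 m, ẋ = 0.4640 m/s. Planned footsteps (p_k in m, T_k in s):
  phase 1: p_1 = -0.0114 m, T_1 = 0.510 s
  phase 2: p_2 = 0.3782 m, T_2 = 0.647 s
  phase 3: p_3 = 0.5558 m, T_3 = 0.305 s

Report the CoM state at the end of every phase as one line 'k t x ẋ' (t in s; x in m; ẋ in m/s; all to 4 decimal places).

1 0.5100 0.0919 0.4709
2 1.1570 -0.0595 -1.0683
3 1.4620 -0.6856 -3.3011

phase 1: p=-0.0114, T=0.510, ωT=1.477419, cosh=2.304924, sinh=2.076698; start (x,ẋ)=(-0.110900, 0.464000) → end (x,ẋ)=(0.091887, 0.470894)
phase 2: p=0.3782, T=0.647, ωT=1.874294, cosh=3.334841, sinh=3.181378; start (x,ẋ)=(0.091887, 0.470894) → end (x,ẋ)=(-0.059471, -1.068339)
phase 3: p=0.5558, T=0.305, ωT=0.883555, cosh=1.416398, sinh=1.003087; start (x,ẋ)=(-0.059471, -1.068339) → end (x,ẋ)=(-0.685594, -3.301073)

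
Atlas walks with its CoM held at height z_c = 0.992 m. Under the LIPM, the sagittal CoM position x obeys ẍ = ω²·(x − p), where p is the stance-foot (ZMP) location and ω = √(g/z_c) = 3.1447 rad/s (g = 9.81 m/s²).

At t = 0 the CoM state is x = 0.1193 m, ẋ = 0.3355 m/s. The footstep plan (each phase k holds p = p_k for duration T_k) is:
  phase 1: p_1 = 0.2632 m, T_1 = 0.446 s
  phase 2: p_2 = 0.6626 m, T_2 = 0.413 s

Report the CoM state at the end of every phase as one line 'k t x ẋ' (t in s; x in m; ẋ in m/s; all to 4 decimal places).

phase 1: p=0.2632, T=0.446, ωT=1.402536, cosh=2.155735, sinh=1.909763; start (x,ẋ)=(0.119300, 0.335500) → end (x,ẋ)=(0.156737, -0.140961)
phase 2: p=0.6626, T=0.413, ωT=1.298761, cosh=1.968812, sinh=1.695942; start (x,ẋ)=(0.156737, -0.140961) → end (x,ẋ)=(-0.409369, -2.975407)

1 0.4460 0.1567 -0.1410
2 0.8590 -0.4094 -2.9754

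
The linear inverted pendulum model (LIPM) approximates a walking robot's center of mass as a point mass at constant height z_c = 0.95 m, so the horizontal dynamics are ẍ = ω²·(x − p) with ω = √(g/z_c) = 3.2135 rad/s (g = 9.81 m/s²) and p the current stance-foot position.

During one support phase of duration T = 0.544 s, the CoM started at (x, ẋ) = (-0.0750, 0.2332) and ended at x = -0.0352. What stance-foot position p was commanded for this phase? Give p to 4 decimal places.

ωT = 3.2135·0.544 = 1.748144; cosh(ωT) = 2.959014, sinh(ωT) = 2.784918
x(T) = p + (x₀−p)·cosh(ωT) + (ẋ₀/ω)·sinh(ωT) ⇒ p·(1 − cosh) = x(T) − x₀·cosh − (ẋ₀/ω)·sinh
numerator   = -0.0352 − (-0.0750)·2.959014 − (0.2332/3.2135)·2.784918 = -0.015372
denominator = 1 − 2.959014 = -1.959014
p = -0.015372 / -1.959014 = 0.0078

p = 0.0078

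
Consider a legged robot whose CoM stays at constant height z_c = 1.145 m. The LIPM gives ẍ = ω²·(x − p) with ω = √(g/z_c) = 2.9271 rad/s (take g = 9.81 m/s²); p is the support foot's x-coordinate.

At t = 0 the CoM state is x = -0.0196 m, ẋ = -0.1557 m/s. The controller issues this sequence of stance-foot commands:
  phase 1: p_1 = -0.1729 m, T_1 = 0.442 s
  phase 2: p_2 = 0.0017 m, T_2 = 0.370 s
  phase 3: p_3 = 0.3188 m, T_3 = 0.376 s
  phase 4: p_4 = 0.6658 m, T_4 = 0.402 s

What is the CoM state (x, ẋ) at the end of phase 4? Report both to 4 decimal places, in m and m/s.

x = 1.2276, ẋ = 2.0647

phase 1: p=-0.1729, T=0.442, ωT=1.293778, cosh=1.960385, sinh=1.686153; start (x,ẋ)=(-0.019600, -0.155700) → end (x,ẋ)=(0.037936, 0.451386)
phase 2: p=0.0017, T=0.370, ωT=1.083027, cosh=1.646088, sinh=1.307519; start (x,ẋ)=(0.037936, 0.451386) → end (x,ẋ)=(0.262980, 0.881706)
phase 3: p=0.3188, T=0.376, ωT=1.100590, cosh=1.669306, sinh=1.336631; start (x,ẋ)=(0.262980, 0.881706) → end (x,ẋ)=(0.628241, 1.253442)
phase 4: p=0.6658, T=0.402, ωT=1.176694, cosh=1.775965, sinh=1.467669; start (x,ẋ)=(0.628241, 1.253442) → end (x,ẋ)=(1.227581, 2.064714)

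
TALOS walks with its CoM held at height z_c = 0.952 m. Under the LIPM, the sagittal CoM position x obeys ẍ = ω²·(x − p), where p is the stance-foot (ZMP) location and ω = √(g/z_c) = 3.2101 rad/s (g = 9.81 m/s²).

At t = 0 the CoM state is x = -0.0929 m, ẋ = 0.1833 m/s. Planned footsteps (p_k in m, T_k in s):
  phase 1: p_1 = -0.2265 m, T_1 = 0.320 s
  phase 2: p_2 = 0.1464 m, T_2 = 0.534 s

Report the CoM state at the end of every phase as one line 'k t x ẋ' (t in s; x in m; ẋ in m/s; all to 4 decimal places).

1 0.3200 0.0535 0.8110
2 0.8540 0.5589 1.5239

phase 1: p=-0.2265, T=0.320, ωT=1.027232, cosh=1.575660, sinh=1.217663; start (x,ẋ)=(-0.092900, 0.183300) → end (x,ẋ)=(0.053538, 0.811037)
phase 2: p=0.1464, T=0.534, ωT=1.714193, cosh=2.866152, sinh=2.686043; start (x,ẋ)=(0.053538, 0.811037) → end (x,ẋ)=(0.558876, 1.523856)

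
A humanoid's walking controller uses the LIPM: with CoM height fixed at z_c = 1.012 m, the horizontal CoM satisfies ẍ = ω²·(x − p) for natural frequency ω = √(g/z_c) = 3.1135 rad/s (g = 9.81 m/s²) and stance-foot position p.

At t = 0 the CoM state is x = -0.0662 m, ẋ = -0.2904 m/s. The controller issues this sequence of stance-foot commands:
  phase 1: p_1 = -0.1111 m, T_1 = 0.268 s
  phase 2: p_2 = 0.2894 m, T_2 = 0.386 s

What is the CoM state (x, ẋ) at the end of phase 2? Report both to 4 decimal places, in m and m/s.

x = -0.6131, ẋ = -2.4913

phase 1: p=-0.1111, T=0.268, ωT=0.834418, cosh=1.368800, sinh=0.934673; start (x,ẋ)=(-0.066200, -0.290400) → end (x,ẋ)=(-0.136819, -0.266836)
phase 2: p=0.2894, T=0.386, ωT=1.201811, cosh=1.813392, sinh=1.512743; start (x,ẋ)=(-0.136819, -0.266836) → end (x,ẋ)=(-0.613149, -2.491338)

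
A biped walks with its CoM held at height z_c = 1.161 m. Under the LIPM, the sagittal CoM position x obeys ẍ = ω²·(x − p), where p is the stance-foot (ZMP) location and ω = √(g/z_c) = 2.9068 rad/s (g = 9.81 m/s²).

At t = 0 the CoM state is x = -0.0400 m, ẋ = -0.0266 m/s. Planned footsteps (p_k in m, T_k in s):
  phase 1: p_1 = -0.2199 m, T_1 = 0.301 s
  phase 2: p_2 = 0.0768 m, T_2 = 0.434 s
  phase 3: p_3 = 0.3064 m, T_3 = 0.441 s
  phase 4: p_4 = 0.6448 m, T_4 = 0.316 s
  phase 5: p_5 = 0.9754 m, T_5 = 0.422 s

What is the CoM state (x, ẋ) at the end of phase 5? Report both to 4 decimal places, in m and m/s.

x = 1.4944, ẋ = 1.9330

phase 1: p=-0.2199, T=0.301, ωT=0.874947, cosh=1.407816, sinh=0.990932; start (x,ẋ)=(-0.040000, -0.026600) → end (x,ẋ)=(0.024298, 0.480743)
phase 2: p=0.0768, T=0.434, ωT=1.261551, cosh=1.907054, sinh=1.623840; start (x,ẋ)=(0.024298, 0.480743) → end (x,ẋ)=(0.245236, 0.668985)
phase 3: p=0.3064, T=0.441, ωT=1.281899, cosh=1.940493, sinh=1.662983; start (x,ẋ)=(0.245236, 0.668985) → end (x,ẋ)=(0.570439, 1.002497)
phase 4: p=0.6448, T=0.316, ωT=0.918549, cosh=1.452375, sinh=1.053277; start (x,ẋ)=(0.570439, 1.002497) → end (x,ẋ)=(0.900054, 1.228333)
phase 5: p=0.9754, T=0.422, ωT=1.226670, cosh=1.851561, sinh=1.558293; start (x,ẋ)=(0.900054, 1.228333) → end (x,ẋ)=(1.494384, 1.933043)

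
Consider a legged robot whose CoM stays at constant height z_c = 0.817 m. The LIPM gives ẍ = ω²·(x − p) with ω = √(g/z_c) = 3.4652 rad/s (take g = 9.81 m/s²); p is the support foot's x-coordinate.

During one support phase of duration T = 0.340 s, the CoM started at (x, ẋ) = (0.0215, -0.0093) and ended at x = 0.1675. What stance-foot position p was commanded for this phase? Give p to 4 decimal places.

p = -0.1712

ωT = 3.4652·0.340 = 1.178168; cosh(ωT) = 1.778130, sinh(ωT) = 1.470288
x(T) = p + (x₀−p)·cosh(ωT) + (ẋ₀/ω)·sinh(ωT) ⇒ p·(1 − cosh) = x(T) − x₀·cosh − (ẋ₀/ω)·sinh
numerator   = 0.1675 − (0.0215)·1.778130 − (-0.0093/3.4652)·1.470288 = 0.133216
denominator = 1 − 1.778130 = -0.778130
p = 0.133216 / -0.778130 = -0.1712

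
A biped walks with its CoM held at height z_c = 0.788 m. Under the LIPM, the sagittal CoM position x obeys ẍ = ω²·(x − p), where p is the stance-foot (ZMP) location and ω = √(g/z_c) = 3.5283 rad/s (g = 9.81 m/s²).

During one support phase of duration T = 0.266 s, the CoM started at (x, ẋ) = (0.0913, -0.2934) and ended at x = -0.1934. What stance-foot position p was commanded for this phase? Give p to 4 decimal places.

p = 0.5023

ωT = 3.5283·0.266 = 0.938528; cosh(ωT) = 1.473709, sinh(ωT) = 1.082506
x(T) = p + (x₀−p)·cosh(ωT) + (ẋ₀/ω)·sinh(ωT) ⇒ p·(1 − cosh) = x(T) − x₀·cosh − (ẋ₀/ω)·sinh
numerator   = -0.1934 − (0.0913)·1.473709 − (-0.2934/3.5283)·1.082506 = -0.237933
denominator = 1 − 1.473709 = -0.473709
p = -0.237933 / -0.473709 = 0.5023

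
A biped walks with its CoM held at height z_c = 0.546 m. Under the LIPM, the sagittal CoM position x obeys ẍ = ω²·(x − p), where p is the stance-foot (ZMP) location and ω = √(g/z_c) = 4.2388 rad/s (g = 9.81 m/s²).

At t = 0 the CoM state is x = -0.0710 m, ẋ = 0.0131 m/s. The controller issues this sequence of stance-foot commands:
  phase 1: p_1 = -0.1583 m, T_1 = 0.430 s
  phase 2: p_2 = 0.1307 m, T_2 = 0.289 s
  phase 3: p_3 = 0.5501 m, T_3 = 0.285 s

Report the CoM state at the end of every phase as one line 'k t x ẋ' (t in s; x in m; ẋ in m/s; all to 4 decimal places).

phase 1: p=-0.1583, T=0.430, ωT=1.822684, cosh=3.175019, sinh=3.013427; start (x,ẋ)=(-0.071000, 0.013100) → end (x,ẋ)=(0.128192, 1.156703)
phase 2: p=0.1307, T=0.289, ωT=1.225013, cosh=1.848982, sinh=1.555229; start (x,ẋ)=(0.128192, 1.156703) → end (x,ẋ)=(0.550461, 2.122191)
phase 3: p=0.5501, T=0.285, ωT=1.208058, cosh=1.822878, sinh=1.524101; start (x,ẋ)=(0.550461, 2.122191) → end (x,ẋ)=(1.313812, 3.870826)

1 0.4300 0.1282 1.1567
2 0.7190 0.5505 2.1222
3 1.0040 1.3138 3.8708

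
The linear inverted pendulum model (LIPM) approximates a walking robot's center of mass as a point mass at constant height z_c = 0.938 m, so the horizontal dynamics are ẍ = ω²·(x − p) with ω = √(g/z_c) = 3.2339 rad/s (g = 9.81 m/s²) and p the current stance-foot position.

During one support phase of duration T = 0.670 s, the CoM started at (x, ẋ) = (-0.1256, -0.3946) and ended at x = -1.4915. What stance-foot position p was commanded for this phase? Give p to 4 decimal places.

p = 0.1200

ωT = 3.2339·0.670 = 2.166713; cosh(ωT) = 4.422048, sinh(ωT) = 4.307495
x(T) = p + (x₀−p)·cosh(ωT) + (ẋ₀/ω)·sinh(ωT) ⇒ p·(1 − cosh) = x(T) − x₀·cosh − (ẋ₀/ω)·sinh
numerator   = -1.4915 − (-0.1256)·4.422048 − (-0.3946/3.2339)·4.307495 = -0.410491
denominator = 1 − 4.422048 = -3.422048
p = -0.410491 / -3.422048 = 0.1200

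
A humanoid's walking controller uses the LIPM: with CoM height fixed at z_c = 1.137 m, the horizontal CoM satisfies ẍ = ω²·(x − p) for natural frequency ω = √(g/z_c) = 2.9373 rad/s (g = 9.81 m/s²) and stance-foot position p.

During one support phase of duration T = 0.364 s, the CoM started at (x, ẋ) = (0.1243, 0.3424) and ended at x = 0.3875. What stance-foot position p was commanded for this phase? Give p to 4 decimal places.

p = -0.0563

ωT = 2.9373·0.364 = 1.069177; cosh(ωT) = 1.628136, sinh(ωT) = 1.284845
x(T) = p + (x₀−p)·cosh(ωT) + (ẋ₀/ω)·sinh(ωT) ⇒ p·(1 − cosh) = x(T) − x₀·cosh − (ẋ₀/ω)·sinh
numerator   = 0.3875 − (0.1243)·1.628136 − (0.3424/2.9373)·1.284845 = 0.035349
denominator = 1 − 1.628136 = -0.628136
p = 0.035349 / -0.628136 = -0.0563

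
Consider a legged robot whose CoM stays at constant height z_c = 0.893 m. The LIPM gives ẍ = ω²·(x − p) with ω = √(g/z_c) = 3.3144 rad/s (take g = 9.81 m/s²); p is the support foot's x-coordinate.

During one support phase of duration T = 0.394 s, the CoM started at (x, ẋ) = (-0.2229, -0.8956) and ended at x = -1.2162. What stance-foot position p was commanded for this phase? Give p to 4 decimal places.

p = 0.3187

ωT = 3.3144·0.394 = 1.305874; cosh(ωT) = 1.980924, sinh(ωT) = 1.709988
x(T) = p + (x₀−p)·cosh(ωT) + (ẋ₀/ω)·sinh(ωT) ⇒ p·(1 − cosh) = x(T) − x₀·cosh − (ẋ₀/ω)·sinh
numerator   = -1.2162 − (-0.2229)·1.980924 − (-0.8956/3.3144)·1.709988 = -0.312588
denominator = 1 − 1.980924 = -0.980924
p = -0.312588 / -0.980924 = 0.3187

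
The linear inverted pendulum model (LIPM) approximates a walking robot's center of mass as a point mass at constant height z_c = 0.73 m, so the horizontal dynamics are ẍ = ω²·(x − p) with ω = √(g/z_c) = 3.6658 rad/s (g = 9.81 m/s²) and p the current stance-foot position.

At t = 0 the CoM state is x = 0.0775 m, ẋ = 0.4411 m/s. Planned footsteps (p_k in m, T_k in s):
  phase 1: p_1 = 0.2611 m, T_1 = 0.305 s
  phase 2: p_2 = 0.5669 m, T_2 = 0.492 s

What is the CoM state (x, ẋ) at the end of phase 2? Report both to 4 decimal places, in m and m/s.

phase 1: p=0.2611, T=0.305, ωT=1.118069, cosh=1.692926, sinh=1.366016; start (x,ẋ)=(0.077500, 0.441100) → end (x,ẋ)=(0.114649, -0.172635)
phase 2: p=0.5669, T=0.492, ωT=1.803574, cosh=3.118007, sinh=2.953298; start (x,ẋ)=(0.114649, -0.172635) → end (x,ẋ)=(-0.982302, -5.434432)

x = -0.9823, ẋ = -5.4344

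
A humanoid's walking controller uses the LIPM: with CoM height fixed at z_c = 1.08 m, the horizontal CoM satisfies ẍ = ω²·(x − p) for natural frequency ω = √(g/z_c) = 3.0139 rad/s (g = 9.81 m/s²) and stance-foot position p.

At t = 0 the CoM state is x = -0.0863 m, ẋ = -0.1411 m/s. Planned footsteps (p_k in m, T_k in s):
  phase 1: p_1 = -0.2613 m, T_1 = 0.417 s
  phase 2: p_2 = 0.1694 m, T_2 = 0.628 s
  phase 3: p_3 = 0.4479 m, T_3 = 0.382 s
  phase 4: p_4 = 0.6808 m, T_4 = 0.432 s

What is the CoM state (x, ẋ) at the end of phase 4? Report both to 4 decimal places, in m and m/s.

phase 1: p=-0.2613, T=0.417, ωT=1.256796, cosh=1.899355, sinh=1.614790; start (x,ẋ)=(-0.086300, -0.141100) → end (x,ẋ)=(-0.004512, 0.583694)
phase 2: p=0.1694, T=0.628, ωT=1.892729, cosh=3.394060, sinh=3.243399; start (x,ẋ)=(-0.004512, 0.583694) → end (x,ẋ)=(0.207274, 0.281057)
phase 3: p=0.4479, T=0.382, ωT=1.151310, cosh=1.739277, sinh=1.423055; start (x,ẋ)=(0.207274, 0.281057) → end (x,ẋ)=(0.162090, -0.543195)
phase 4: p=0.6808, T=0.432, ωT=1.302005, cosh=1.974323, sinh=1.702337; start (x,ẋ)=(0.162090, -0.543195) → end (x,ẋ)=(-0.650113, -3.733774)

x = -0.6501, ẋ = -3.7338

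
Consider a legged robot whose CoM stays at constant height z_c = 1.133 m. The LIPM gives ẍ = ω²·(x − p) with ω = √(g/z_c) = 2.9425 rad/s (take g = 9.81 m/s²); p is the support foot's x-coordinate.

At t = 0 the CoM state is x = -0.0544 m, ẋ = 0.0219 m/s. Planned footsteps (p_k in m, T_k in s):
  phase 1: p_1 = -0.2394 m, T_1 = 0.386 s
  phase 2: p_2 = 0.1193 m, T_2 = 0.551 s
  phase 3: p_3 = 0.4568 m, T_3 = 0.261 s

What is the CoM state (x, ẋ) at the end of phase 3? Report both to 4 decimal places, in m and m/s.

x = 1.3124, ẋ = 3.0598

phase 1: p=-0.2394, T=0.386, ωT=1.135805, cosh=1.717421, sinh=1.396258; start (x,ẋ)=(-0.054400, 0.021900) → end (x,ẋ)=(0.088715, 0.797682)
phase 2: p=0.1193, T=0.551, ωT=1.621317, cosh=2.628695, sinh=2.431057; start (x,ẋ)=(0.088715, 0.797682) → end (x,ẋ)=(0.697936, 1.878075)
phase 3: p=0.4568, T=0.261, ωT=0.767992, cosh=1.309689, sinh=0.845746; start (x,ẋ)=(0.697936, 1.878075) → end (x,ẋ)=(1.312417, 3.059786)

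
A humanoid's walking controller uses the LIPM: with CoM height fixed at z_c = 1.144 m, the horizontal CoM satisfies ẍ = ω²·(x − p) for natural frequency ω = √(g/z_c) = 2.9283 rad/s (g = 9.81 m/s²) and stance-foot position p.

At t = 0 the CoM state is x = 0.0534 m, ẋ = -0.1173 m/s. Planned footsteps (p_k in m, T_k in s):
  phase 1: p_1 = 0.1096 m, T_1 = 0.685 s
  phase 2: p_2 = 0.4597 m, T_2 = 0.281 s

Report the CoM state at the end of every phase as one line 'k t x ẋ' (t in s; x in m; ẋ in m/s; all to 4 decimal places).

phase 1: p=0.1096, T=0.685, ωT=2.005886, cosh=3.783607, sinh=3.649066; start (x,ẋ)=(0.053400, -0.117300) → end (x,ẋ)=(-0.249211, -1.044346)
phase 2: p=0.4597, T=0.281, ωT=0.822852, cosh=1.358081, sinh=0.918904; start (x,ẋ)=(-0.249211, -1.044346) → end (x,ẋ)=(-0.830775, -3.325862)

1 0.6850 -0.2492 -1.0443
2 0.9660 -0.8308 -3.3259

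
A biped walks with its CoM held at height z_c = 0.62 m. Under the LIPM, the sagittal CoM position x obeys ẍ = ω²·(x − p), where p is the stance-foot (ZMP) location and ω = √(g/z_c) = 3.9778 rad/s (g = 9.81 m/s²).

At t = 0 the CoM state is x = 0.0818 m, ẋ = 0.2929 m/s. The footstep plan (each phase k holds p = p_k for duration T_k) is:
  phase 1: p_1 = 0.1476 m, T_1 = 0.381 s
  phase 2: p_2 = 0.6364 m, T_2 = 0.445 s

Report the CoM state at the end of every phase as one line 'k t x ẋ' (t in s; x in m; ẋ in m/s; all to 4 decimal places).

phase 1: p=0.1476, T=0.381, ωT=1.515542, cosh=2.385788, sinh=2.166099; start (x,ẋ)=(0.081800, 0.292900) → end (x,ẋ)=(0.150113, 0.131844)
phase 2: p=0.6364, T=0.445, ωT=1.770121, cosh=3.020938, sinh=2.850626; start (x,ẋ)=(0.150113, 0.131844) → end (x,ẋ)=(-0.738159, -5.115822)

1 0.3810 0.1501 0.1318
2 0.8260 -0.7382 -5.1158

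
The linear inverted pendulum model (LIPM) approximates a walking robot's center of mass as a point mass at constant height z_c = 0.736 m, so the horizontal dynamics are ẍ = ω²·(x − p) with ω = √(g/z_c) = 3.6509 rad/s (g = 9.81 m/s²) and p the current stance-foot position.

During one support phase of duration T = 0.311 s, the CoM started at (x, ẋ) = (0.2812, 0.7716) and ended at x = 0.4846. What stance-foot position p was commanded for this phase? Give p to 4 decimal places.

ωT = 3.6509·0.311 = 1.135430; cosh(ωT) = 1.716898, sinh(ωT) = 1.395614
x(T) = p + (x₀−p)·cosh(ωT) + (ẋ₀/ω)·sinh(ωT) ⇒ p·(1 − cosh) = x(T) − x₀·cosh − (ẋ₀/ω)·sinh
numerator   = 0.4846 − (0.2812)·1.716898 − (0.7716/3.6509)·1.395614 = -0.293148
denominator = 1 − 1.716898 = -0.716898
p = -0.293148 / -0.716898 = 0.4089

p = 0.4089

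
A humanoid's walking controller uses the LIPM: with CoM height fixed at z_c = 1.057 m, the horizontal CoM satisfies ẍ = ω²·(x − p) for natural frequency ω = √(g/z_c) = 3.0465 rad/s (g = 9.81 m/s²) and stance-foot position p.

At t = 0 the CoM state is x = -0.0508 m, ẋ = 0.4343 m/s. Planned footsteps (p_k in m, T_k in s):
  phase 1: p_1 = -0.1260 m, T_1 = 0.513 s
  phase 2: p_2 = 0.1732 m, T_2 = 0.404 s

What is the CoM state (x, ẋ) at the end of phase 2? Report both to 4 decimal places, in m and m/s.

x = 1.3943, ẋ = 3.9990

phase 1: p=-0.1260, T=0.513, ωT=1.562855, cosh=2.490981, sinh=2.281444; start (x,ẋ)=(-0.050800, 0.434300) → end (x,ẋ)=(0.386558, 1.604504)
phase 2: p=0.1732, T=0.404, ωT=1.230786, cosh=1.857991, sinh=1.565928; start (x,ẋ)=(0.386558, 1.604504) → end (x,ẋ)=(1.394346, 3.998999)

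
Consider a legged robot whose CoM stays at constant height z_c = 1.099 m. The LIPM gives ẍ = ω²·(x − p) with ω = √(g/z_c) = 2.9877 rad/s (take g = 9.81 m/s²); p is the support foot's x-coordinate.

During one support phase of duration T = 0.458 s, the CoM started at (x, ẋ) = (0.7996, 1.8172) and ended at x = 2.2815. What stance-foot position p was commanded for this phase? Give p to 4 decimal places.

ωT = 2.9877·0.458 = 1.368367; cosh(ωT) = 2.091725, sinh(ωT) = 1.837203
x(T) = p + (x₀−p)·cosh(ωT) + (ẋ₀/ω)·sinh(ωT) ⇒ p·(1 − cosh) = x(T) − x₀·cosh − (ẋ₀/ω)·sinh
numerator   = 2.2815 − (0.7996)·2.091725 − (1.8172/2.9877)·1.837203 = -0.508480
denominator = 1 − 2.091725 = -1.091725
p = -0.508480 / -1.091725 = 0.4658

p = 0.4658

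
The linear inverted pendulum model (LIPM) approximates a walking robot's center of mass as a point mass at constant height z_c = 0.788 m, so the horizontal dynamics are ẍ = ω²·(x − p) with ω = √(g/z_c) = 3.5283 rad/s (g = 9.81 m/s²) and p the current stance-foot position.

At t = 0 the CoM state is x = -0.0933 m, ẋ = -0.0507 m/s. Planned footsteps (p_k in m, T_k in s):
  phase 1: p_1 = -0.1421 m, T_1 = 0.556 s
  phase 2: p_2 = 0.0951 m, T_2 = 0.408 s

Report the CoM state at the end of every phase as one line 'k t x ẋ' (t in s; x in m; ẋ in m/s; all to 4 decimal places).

phase 1: p=-0.1421, T=0.556, ωT=1.961735, cosh=3.626134, sinh=3.485520; start (x,ẋ)=(-0.093300, -0.050700) → end (x,ẋ)=(-0.015230, 0.416295)
phase 2: p=0.0951, T=0.408, ωT=1.439546, cosh=2.227908, sinh=1.990873; start (x,ẋ)=(-0.015230, 0.416295) → end (x,ẋ)=(0.084193, 0.152467)

1 0.5560 -0.0152 0.4163
2 0.9640 0.0842 0.1525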